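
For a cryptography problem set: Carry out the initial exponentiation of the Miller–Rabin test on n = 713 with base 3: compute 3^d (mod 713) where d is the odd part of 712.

n − 1 = 712 = 2^3 · 89, so s = 3 and d = 89.
3^89 mod 713 = 486.

486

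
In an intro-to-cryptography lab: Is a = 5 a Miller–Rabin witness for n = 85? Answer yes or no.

yes

n − 1 = 84 = 2^2 · 21, so s = 2 and d = 21.
x_0 = 5^21 mod 85 = 65.
x_0 is neither 1 nor 84, so continue squaring.
x_1 = 65^2 mod 85 = 60.
Reached i = s−1 = 1 without hitting −1: 5 is a Miller–Rabin witness and 85 is composite.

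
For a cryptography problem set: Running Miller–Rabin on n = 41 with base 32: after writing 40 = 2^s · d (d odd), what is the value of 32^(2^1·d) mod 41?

n − 1 = 40 = 2^3 · 5, so s = 3 and d = 5.
x_0 = 32^5 mod 41 = 32.
x_1 = 32^2 mod 41 = 40.

40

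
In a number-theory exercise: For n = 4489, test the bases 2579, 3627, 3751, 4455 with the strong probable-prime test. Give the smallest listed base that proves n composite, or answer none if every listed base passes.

3627

n − 1 = 4488 = 2^3 · 561, so s = 3 and d = 561.
Base 2579: x_0 = 2579^561 mod 4489 = 1. x_0 = 1, so 2579 is not a witness.
Base 3627: x_0 = 3627^561 mod 4489 = 202. x_0 is neither 1 nor 4488, so continue squaring. x_1 = 202^2 mod 4489 = 403. x_2 = 403^2 mod 4489 = 805. Reached i = s−1 = 2 without hitting −1: 3627 is a Miller–Rabin witness and 4489 is composite.
Base 3751: x_0 = 3751^561 mod 4489 = 4019. x_0 is neither 1 nor 4488, so continue squaring. x_1 = 4019^2 mod 4489 = 939. x_2 = 939^2 mod 4489 = 1877. Reached i = s−1 = 2 without hitting −1: 3751 is a Miller–Rabin witness and 4489 is composite.
Base 4455: x_0 = 4455^561 mod 4489 = 470. x_0 is neither 1 nor 4488, so continue squaring. x_1 = 470^2 mod 4489 = 939. x_2 = 939^2 mod 4489 = 1877. Reached i = s−1 = 2 without hitting −1: 4455 is a Miller–Rabin witness and 4489 is composite.
The smallest witness among the given bases is 3627.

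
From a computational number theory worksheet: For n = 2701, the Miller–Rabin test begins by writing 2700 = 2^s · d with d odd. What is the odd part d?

675

Halving: 2700 → 1350 → 675; 675 is odd.
So 2700 = 2^2 · 675.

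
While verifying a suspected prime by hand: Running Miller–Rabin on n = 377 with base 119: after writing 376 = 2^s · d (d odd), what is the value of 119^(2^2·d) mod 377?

n − 1 = 376 = 2^3 · 47, so s = 3 and d = 47.
x_0 = 119^47 mod 377 = 163.
x_1 = 163^2 mod 377 = 179.
x_2 = 179^2 mod 377 = 373.

373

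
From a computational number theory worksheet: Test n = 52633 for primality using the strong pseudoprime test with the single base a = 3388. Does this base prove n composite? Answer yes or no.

yes

n − 1 = 52632 = 2^3 · 6579, so s = 3 and d = 6579.
x_0 = 3388^6579 mod 52633 = 34300.
x_0 is neither 1 nor 52632, so continue squaring.
x_1 = 34300^2 mod 52633 = 37184.
x_2 = 37184^2 mod 52633 = 33579.
Reached i = s−1 = 2 without hitting −1: 3388 is a Miller–Rabin witness and 52633 is composite.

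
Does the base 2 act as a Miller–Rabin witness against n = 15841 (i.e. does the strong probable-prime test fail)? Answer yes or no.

n − 1 = 15840 = 2^5 · 495, so s = 5 and d = 495.
x_0 = 2^495 mod 15841 = 1.
x_0 = 1, so 2 is not a witness.

no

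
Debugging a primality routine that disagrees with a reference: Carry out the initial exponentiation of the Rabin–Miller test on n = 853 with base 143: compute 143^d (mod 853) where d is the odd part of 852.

n − 1 = 852 = 2^2 · 213, so s = 2 and d = 213.
By repeated squaring, 143^213 ≡ 1 (mod 853).

1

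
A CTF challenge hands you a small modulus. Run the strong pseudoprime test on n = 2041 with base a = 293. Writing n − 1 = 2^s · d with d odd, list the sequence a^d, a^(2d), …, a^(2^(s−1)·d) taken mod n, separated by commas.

n − 1 = 2040 = 2^3 · 255, so s = 3 and d = 255.
x_0 = 293^255 mod 2041 = 343.
x_1 = 343^2 mod 2041 = 1312.
x_2 = 1312^2 mod 2041 = 781.

343, 1312, 781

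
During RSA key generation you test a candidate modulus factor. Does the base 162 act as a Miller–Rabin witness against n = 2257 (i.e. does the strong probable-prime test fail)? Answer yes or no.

no

n − 1 = 2256 = 2^4 · 141, so s = 4 and d = 141.
x_0 = 162^141 mod 2257 = 660.
x_0 is neither 1 nor 2256, so continue squaring.
x_1 = 660^2 mod 2257 = 2256.
x_1 ≡ −1, so 162 is not a witness.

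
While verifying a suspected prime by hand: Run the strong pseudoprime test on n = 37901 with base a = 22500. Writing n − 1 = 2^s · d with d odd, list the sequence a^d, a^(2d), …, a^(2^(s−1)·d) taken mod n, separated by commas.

17970, 4380

n − 1 = 37900 = 2^2 · 9475, so s = 2 and d = 9475.
x_0 = 22500^9475 mod 37901 = 17970.
x_1 = 17970^2 mod 37901 = 4380.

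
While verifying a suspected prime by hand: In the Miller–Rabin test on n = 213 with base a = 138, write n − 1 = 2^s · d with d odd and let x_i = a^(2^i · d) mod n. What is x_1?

n − 1 = 212 = 2^2 · 53, so s = 2 and d = 53.
Repeated squaring mod 213: 138^1 ≡ 138, 138^2 ≡ 87, 138^4 ≡ 114, 138^8 ≡ 3, 138^16 ≡ 9, 138^32 ≡ 81.
53 = 32 + 16 + 4 + 1, so 138^53 ≡ 81·9·114·138 ≡ 69 (mod 213).
x_0 = 69.
x_1 = 69^2 mod 213 = 75.

75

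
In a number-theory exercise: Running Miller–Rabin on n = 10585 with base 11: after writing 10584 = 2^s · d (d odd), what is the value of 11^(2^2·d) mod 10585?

n − 1 = 10584 = 2^3 · 1323, so s = 3 and d = 1323.
Repeated squaring mod 10585: 11^1 ≡ 11, 11^2 ≡ 121, 11^4 ≡ 4056, 11^8 ≡ 2046, 11^16 ≡ 5041, 11^32 ≡ 7681, 11^64 ≡ 7556, 11^128 ≡ 8231, 11^256 ≡ 5361, 11^512 ≡ 2046, 11^1024 ≡ 5041.
1323 = 1024 + 256 + 32 + 8 + 2 + 1, so 11^1323 ≡ 5041·5361·7681·2046·121·11 ≡ 7436 (mod 10585).
x_0 = 7436.
x_1 = 7436^2 mod 10585 = 8641.
x_2 = 8641^2 mod 10585 = 291.

291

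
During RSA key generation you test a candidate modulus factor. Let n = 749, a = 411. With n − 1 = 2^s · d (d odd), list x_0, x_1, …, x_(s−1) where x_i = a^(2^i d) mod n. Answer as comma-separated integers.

110, 116

n − 1 = 748 = 2^2 · 187, so s = 2 and d = 187.
x_0 = 411^187 mod 749 = 110.
x_1 = 110^2 mod 749 = 116.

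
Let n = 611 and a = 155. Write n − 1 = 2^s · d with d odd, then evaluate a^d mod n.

n − 1 = 610 = 2^1 · 305, so s = 1 and d = 305.
155^305 mod 611 = 324.

324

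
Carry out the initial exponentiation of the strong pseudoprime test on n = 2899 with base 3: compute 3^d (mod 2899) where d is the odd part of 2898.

2393

n − 1 = 2898 = 2^1 · 1449, so s = 1 and d = 1449.
Repeated squaring mod 2899: 3^1 ≡ 3, 3^2 ≡ 9, 3^4 ≡ 81, 3^8 ≡ 763, 3^16 ≡ 2369, 3^32 ≡ 2596, 3^64 ≡ 1940, 3^128 ≡ 698, 3^256 ≡ 172, 3^512 ≡ 594, 3^1024 ≡ 2057.
1449 = 1024 + 256 + 128 + 32 + 8 + 1, so 3^1449 ≡ 2057·172·698·2596·763·3 ≡ 2393 (mod 2899).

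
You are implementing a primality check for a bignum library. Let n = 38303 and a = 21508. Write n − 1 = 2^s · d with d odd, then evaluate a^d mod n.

n − 1 = 38302 = 2^1 · 19151, so s = 1 and d = 19151.
21508^19151 mod 38303 = 1.

1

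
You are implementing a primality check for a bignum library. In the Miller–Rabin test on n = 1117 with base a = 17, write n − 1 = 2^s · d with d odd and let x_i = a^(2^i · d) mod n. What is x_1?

n − 1 = 1116 = 2^2 · 279, so s = 2 and d = 279.
Repeated squaring mod 1117: 17^1 ≡ 17, 17^2 ≡ 289, 17^4 ≡ 863, 17^8 ≡ 847, 17^16 ≡ 295, 17^32 ≡ 1016, 17^64 ≡ 148, 17^128 ≡ 681, 17^256 ≡ 206.
279 = 256 + 16 + 4 + 2 + 1, so 17^279 ≡ 206·295·863·289·17 ≡ 903 (mod 1117).
x_0 = 903.
x_1 = 903^2 mod 1117 = 1116.

1116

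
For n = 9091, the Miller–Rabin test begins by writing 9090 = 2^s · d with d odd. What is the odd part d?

Halving: 9090 → 4545; 4545 is odd.
So 9090 = 2^1 · 4545.

4545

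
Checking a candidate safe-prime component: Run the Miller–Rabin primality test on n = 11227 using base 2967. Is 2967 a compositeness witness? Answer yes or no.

n − 1 = 11226 = 2^1 · 5613, so s = 1 and d = 5613.
x_0 = 2967^5613 mod 11227 = 6626.
x_0 ∉ {1, 11226} and s = 1, so 2967 is a Miller–Rabin witness and 11227 is composite.

yes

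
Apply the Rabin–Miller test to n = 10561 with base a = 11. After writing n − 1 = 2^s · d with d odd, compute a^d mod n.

1013

n − 1 = 10560 = 2^6 · 165, so s = 6 and d = 165.
Repeated squaring mod 10561: 11^1 ≡ 11, 11^2 ≡ 121, 11^4 ≡ 4080, 11^8 ≡ 2264, 11^16 ≡ 3611, 11^32 ≡ 7047, 11^64 ≡ 2387, 11^128 ≡ 5390.
165 = 128 + 32 + 4 + 1, so 11^165 ≡ 5390·7047·4080·11 ≡ 1013 (mod 10561).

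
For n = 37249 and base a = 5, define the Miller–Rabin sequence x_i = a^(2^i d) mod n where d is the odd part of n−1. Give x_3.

13939

n − 1 = 37248 = 2^7 · 291, so s = 7 and d = 291.
x_0 = 5^291 mod 37249 = 9139.
x_1 = 9139^2 mod 37249 = 9063.
x_2 = 9063^2 mod 37249 = 3924.
x_3 = 3924^2 mod 37249 = 13939.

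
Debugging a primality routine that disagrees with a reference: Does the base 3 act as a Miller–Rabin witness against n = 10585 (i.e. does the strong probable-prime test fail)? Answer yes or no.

no

n − 1 = 10584 = 2^3 · 1323, so s = 3 and d = 1323.
x_0 = 3^1323 mod 10585 = 8422.
x_0 is neither 1 nor 10584, so continue squaring.
x_1 = 8422^2 mod 10585 = 10584.
x_1 ≡ −1, so 3 is not a witness.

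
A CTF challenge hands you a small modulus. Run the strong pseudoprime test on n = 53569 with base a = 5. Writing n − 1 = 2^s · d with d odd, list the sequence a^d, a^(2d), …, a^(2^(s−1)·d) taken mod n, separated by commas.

n − 1 = 53568 = 2^6 · 837, so s = 6 and d = 837.
x_0 = 5^837 mod 53569 = 39424.
x_1 = 39424^2 mod 53569 = 810.
x_2 = 810^2 mod 53569 = 13272.
x_3 = 13272^2 mod 53569 = 11112.
x_4 = 11112^2 mod 53569 = 53568.
x_5 = 53568^2 mod 53569 = 1.

39424, 810, 13272, 11112, 53568, 1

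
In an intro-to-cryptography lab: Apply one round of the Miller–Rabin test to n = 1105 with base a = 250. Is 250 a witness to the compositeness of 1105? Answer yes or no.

n − 1 = 1104 = 2^4 · 69, so s = 4 and d = 69.
By repeated squaring, 250^69 ≡ 105 (mod 1105).
x_0 = 250^69 mod 1105 = 105.
x_0 is neither 1 nor 1104, so continue squaring.
x_1 = 105^2 mod 1105 = 1080.
x_2 = 1080^2 mod 1105 = 625.
x_3 = 625^2 mod 1105 = 560.
Reached i = s−1 = 3 without hitting −1: 250 is a Miller–Rabin witness and 1105 is composite.

yes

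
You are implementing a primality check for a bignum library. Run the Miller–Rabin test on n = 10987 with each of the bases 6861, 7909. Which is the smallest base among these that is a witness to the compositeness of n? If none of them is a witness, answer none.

n − 1 = 10986 = 2^1 · 5493, so s = 1 and d = 5493.
Base 6861: x_0 = 6861^5493 mod 10987 = 10986. x_0 = 10986 ≡ −1, so 6861 is not a witness.
Base 7909: x_0 = 7909^5493 mod 10987 = 10986. x_0 = 10986 ≡ −1, so 7909 is not a witness.
No listed base is a witness for 10987.

none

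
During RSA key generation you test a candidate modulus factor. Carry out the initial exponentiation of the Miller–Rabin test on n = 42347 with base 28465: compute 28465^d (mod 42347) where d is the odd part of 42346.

19510

n − 1 = 42346 = 2^1 · 21173, so s = 1 and d = 21173.
28465^21173 mod 42347 = 19510.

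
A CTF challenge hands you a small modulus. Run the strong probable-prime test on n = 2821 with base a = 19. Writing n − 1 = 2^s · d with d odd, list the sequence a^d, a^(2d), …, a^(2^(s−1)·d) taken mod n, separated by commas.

993, 1520

n − 1 = 2820 = 2^2 · 705, so s = 2 and d = 705.
x_0 = 19^705 mod 2821 = 993.
x_1 = 993^2 mod 2821 = 1520.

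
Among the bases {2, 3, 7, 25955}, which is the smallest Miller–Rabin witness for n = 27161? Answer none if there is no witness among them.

n − 1 = 27160 = 2^3 · 3395, so s = 3 and d = 3395.
Base 2: x_0 = 2^3395 mod 27161 = 21778. x_0 is neither 1 nor 27160, so continue squaring. x_1 = 21778^2 mod 27161 = 23063. x_2 = 23063^2 mod 27161 = 8106. Reached i = s−1 = 2 without hitting −1: 2 is a Miller–Rabin witness and 27161 is composite.
Base 3: x_0 = 3^3395 mod 27161 = 15848. x_0 is neither 1 nor 27160, so continue squaring. x_1 = 15848^2 mod 27161 = 1337. x_2 = 1337^2 mod 27161 = 22104. Reached i = s−1 = 2 without hitting −1: 3 is a Miller–Rabin witness and 27161 is composite.
Base 7: x_0 = 7^3395 mod 27161 = 25475. x_0 is neither 1 nor 27160, so continue squaring. x_1 = 25475^2 mod 27161 = 17852. x_2 = 17852^2 mod 27161 = 13891. Reached i = s−1 = 2 without hitting −1: 7 is a Miller–Rabin witness and 27161 is composite.
Base 25955: x_0 = 25955^3395 mod 27161 = 14466. x_0 is neither 1 nor 27160, so continue squaring. x_1 = 14466^2 mod 27161 = 16812. x_2 = 16812^2 mod 27161 = 5978. Reached i = s−1 = 2 without hitting −1: 25955 is a Miller–Rabin witness and 27161 is composite.
The smallest witness among the given bases is 2.

2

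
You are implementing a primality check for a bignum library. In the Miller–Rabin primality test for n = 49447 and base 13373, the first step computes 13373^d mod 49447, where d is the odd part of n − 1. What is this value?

n − 1 = 49446 = 2^1 · 24723, so s = 1 and d = 24723.
By repeated squaring, 13373^24723 ≡ 25083 (mod 49447).

25083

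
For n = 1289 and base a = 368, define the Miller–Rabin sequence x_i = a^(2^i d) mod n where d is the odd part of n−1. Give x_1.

n − 1 = 1288 = 2^3 · 161, so s = 3 and d = 161.
x_0 = 368^161 mod 1289 = 1.
x_1 = 1^2 mod 1289 = 1.

1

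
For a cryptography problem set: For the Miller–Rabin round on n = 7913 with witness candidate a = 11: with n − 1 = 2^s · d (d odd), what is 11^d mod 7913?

29

n − 1 = 7912 = 2^3 · 989, so s = 3 and d = 989.
11^989 mod 7913 = 29.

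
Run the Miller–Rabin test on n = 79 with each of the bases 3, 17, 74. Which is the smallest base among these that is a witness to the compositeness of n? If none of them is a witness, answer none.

none

n − 1 = 78 = 2^1 · 39, so s = 1 and d = 39.
Base 3: x_0 = 3^39 mod 79 = 78. x_0 = 78 ≡ −1, so 3 is not a witness.
Base 17: x_0 = 17^39 mod 79 = 78. x_0 = 78 ≡ −1, so 17 is not a witness.
Base 74: x_0 = 74^39 mod 79 = 78. x_0 = 78 ≡ −1, so 74 is not a witness.
No listed base is a witness for 79.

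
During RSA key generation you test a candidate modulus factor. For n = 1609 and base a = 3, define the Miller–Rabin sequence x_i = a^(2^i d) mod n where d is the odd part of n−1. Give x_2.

n − 1 = 1608 = 2^3 · 201, so s = 3 and d = 201.
x_0 = 3^201 mod 1609 = 523.
x_1 = 523^2 mod 1609 = 1608.
x_2 = 1608^2 mod 1609 = 1.

1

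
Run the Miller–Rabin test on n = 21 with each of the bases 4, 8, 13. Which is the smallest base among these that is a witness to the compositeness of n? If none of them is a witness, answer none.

n − 1 = 20 = 2^2 · 5, so s = 2 and d = 5.
Base 4: x_0 = 4^5 mod 21 = 16. x_0 is neither 1 nor 20, so continue squaring. x_1 = 16^2 mod 21 = 4. Reached i = s−1 = 1 without hitting −1: 4 is a Miller–Rabin witness and 21 is composite.
Base 8: x_0 = 8^5 mod 21 = 8. x_0 is neither 1 nor 20, so continue squaring. x_1 = 8^2 mod 21 = 1. x_1 = 1 but x_0 ≠ ±1, a nontrivial square root of 1 — 8 is a witness and 21 is composite.
Base 13: x_0 = 13^5 mod 21 = 13. x_0 is neither 1 nor 20, so continue squaring. x_1 = 13^2 mod 21 = 1. x_1 = 1 but x_0 ≠ ±1, a nontrivial square root of 1 — 13 is a witness and 21 is composite.
The smallest witness among the given bases is 4.

4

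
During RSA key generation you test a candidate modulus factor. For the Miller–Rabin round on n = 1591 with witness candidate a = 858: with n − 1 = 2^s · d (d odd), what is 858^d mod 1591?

n − 1 = 1590 = 2^1 · 795, so s = 1 and d = 795.
Repeated squaring mod 1591: 858^1 ≡ 858, 858^2 ≡ 1122, 858^4 ≡ 403, 858^8 ≡ 127, 858^16 ≡ 219, 858^32 ≡ 231, 858^64 ≡ 858, 858^128 ≡ 1122, 858^256 ≡ 403, 858^512 ≡ 127.
795 = 512 + 256 + 16 + 8 + 2 + 1, so 858^795 ≡ 127·403·219·127·1122·858 ≡ 1564 (mod 1591).

1564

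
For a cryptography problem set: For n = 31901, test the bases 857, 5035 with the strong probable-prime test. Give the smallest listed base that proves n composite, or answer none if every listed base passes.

857

n − 1 = 31900 = 2^2 · 7975, so s = 2 and d = 7975.
Base 857: x_0 = 857^7975 mod 31901 = 10604. x_0 is neither 1 nor 31900, so continue squaring. x_1 = 10604^2 mod 31901 = 25692. Reached i = s−1 = 1 without hitting −1: 857 is a Miller–Rabin witness and 31901 is composite.
Base 5035: x_0 = 5035^7975 mod 31901 = 18905. x_0 is neither 1 nor 31900, so continue squaring. x_1 = 18905^2 mod 31901 = 12122. Reached i = s−1 = 1 without hitting −1: 5035 is a Miller–Rabin witness and 31901 is composite.
The smallest witness among the given bases is 857.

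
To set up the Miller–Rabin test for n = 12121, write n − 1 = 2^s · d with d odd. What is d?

Halving: 12120 → 6060 → 3030 → 1515; 1515 is odd.
So 12120 = 2^3 · 1515.

1515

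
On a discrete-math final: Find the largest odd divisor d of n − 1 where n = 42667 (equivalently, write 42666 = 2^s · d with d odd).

21333

Halving: 42666 → 21333; 21333 is odd.
So 42666 = 2^1 · 21333.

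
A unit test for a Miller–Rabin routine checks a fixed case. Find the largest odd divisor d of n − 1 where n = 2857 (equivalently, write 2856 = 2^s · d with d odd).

Halving: 2856 → 1428 → 714 → 357; 357 is odd.
So 2856 = 2^3 · 357.

357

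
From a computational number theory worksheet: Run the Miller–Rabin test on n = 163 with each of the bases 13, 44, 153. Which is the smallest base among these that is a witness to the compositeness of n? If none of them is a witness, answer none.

none

n − 1 = 162 = 2^1 · 81, so s = 1 and d = 81.
Base 13: x_0 = 13^81 mod 163 = 162. x_0 = 162 ≡ −1, so 13 is not a witness.
Base 44: x_0 = 44^81 mod 163 = 162. x_0 = 162 ≡ −1, so 44 is not a witness.
Base 153: x_0 = 153^81 mod 163 = 162. x_0 = 162 ≡ −1, so 153 is not a witness.
No listed base is a witness for 163.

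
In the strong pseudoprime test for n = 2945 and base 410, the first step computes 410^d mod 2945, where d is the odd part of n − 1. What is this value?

2800

n − 1 = 2944 = 2^7 · 23, so s = 7 and d = 23.
410^23 mod 2945 = 2800.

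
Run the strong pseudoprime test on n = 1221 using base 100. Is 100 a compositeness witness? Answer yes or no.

n − 1 = 1220 = 2^2 · 305, so s = 2 and d = 305.
Repeated squaring mod 1221: 100^1 ≡ 100, 100^2 ≡ 232, 100^4 ≡ 100, 100^8 ≡ 232, 100^16 ≡ 100, 100^32 ≡ 232, 100^64 ≡ 100, 100^128 ≡ 232, 100^256 ≡ 100.
305 = 256 + 32 + 16 + 1, so 100^305 ≡ 100·232·100·100 ≡ 232 (mod 1221).
x_0 = 100^305 mod 1221 = 232.
x_0 is neither 1 nor 1220, so continue squaring.
x_1 = 232^2 mod 1221 = 100.
Reached i = s−1 = 1 without hitting −1: 100 is a Miller–Rabin witness and 1221 is composite.

yes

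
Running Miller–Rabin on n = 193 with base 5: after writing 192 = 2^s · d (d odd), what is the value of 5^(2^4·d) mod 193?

112

n − 1 = 192 = 2^6 · 3, so s = 6 and d = 3.
x_0 = 5^3 mod 193 = 125.
x_1 = 125^2 mod 193 = 185.
x_2 = 185^2 mod 193 = 64.
x_3 = 64^2 mod 193 = 43.
x_4 = 43^2 mod 193 = 112.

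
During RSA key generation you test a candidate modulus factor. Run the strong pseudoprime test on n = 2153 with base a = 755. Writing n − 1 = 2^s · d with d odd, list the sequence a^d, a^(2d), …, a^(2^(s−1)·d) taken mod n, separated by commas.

1059, 1921, 2152

n − 1 = 2152 = 2^3 · 269, so s = 3 and d = 269.
x_0 = 755^269 mod 2153 = 1059.
x_1 = 1059^2 mod 2153 = 1921.
x_2 = 1921^2 mod 2153 = 2152.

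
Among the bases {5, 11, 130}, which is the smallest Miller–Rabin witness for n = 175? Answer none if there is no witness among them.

5

n − 1 = 174 = 2^1 · 87, so s = 1 and d = 87.
Base 5: x_0 = 5^87 mod 175 = 125. x_0 ∉ {1, 174} and s = 1, so 5 is a Miller–Rabin witness and 175 is composite.
Base 11: x_0 = 11^87 mod 175 = 71. x_0 ∉ {1, 174} and s = 1, so 11 is a Miller–Rabin witness and 175 is composite.
Base 130: x_0 = 130^87 mod 175 = 50. x_0 ∉ {1, 174} and s = 1, so 130 is a Miller–Rabin witness and 175 is composite.
The smallest witness among the given bases is 5.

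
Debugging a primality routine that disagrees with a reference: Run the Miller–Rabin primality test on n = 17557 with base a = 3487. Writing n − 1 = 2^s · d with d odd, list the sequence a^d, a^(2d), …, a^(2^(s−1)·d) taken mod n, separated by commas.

n − 1 = 17556 = 2^2 · 4389, so s = 2 and d = 4389.
x_0 = 3487^4389 mod 17557 = 4345.
x_1 = 4345^2 mod 17557 = 5250.

4345, 5250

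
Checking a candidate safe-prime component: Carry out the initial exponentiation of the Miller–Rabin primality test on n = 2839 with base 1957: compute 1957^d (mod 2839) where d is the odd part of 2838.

1028

n − 1 = 2838 = 2^1 · 1419, so s = 1 and d = 1419.
1957^1419 mod 2839 = 1028.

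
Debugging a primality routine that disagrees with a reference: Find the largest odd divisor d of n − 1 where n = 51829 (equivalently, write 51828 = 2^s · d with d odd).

Halving: 51828 → 25914 → 12957; 12957 is odd.
So 51828 = 2^2 · 12957.

12957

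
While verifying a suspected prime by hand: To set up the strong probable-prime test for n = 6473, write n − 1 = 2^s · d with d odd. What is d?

Halving: 6472 → 3236 → 1618 → 809; 809 is odd.
So 6472 = 2^3 · 809.

809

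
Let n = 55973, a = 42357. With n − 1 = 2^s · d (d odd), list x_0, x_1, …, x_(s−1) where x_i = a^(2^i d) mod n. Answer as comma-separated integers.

n − 1 = 55972 = 2^2 · 13993, so s = 2 and d = 13993.
x_0 = 42357^13993 mod 55973 = 15948.
x_1 = 15948^2 mod 55973 = 53365.

15948, 53365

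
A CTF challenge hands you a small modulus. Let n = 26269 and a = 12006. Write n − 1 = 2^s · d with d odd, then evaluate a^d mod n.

23262

n − 1 = 26268 = 2^2 · 6567, so s = 2 and d = 6567.
Repeated squaring mod 26269: 12006^1 ≡ 12006, 12006^2 ≡ 6033, 12006^4 ≡ 14524, 12006^8 ≡ 6506, 12006^16 ≡ 8677, 12006^32 ≡ 3375, 12006^64 ≡ 16148, 12006^128 ≡ 11810, 12006^256 ≡ 13979, 12006^512 ≡ 23619, 12006^1024 ≡ 8677, 12006^2048 ≡ 3375, 12006^4096 ≡ 16148.
6567 = 4096 + 2048 + 256 + 128 + 32 + 4 + 2 + 1, so 12006^6567 ≡ 16148·3375·13979·11810·3375·14524·6033·12006 ≡ 23262 (mod 26269).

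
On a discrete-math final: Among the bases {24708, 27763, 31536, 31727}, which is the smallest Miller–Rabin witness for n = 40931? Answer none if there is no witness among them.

n − 1 = 40930 = 2^1 · 20465, so s = 1 and d = 20465.
Base 24708: x_0 = 24708^20465 mod 40931 = 40930. x_0 = 40930 ≡ −1, so 24708 is not a witness.
Base 27763: x_0 = 27763^20465 mod 40931 = 10625. x_0 ∉ {1, 40930} and s = 1, so 27763 is a Miller–Rabin witness and 40931 is composite.
Base 31536: x_0 = 31536^20465 mod 40931 = 4696. x_0 ∉ {1, 40930} and s = 1, so 31536 is a Miller–Rabin witness and 40931 is composite.
Base 31727: x_0 = 31727^20465 mod 40931 = 4302. x_0 ∉ {1, 40930} and s = 1, so 31727 is a Miller–Rabin witness and 40931 is composite.
The smallest witness among the given bases is 27763.

27763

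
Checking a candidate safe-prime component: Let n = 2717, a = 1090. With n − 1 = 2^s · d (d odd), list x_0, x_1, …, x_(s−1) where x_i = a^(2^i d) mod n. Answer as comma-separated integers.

n − 1 = 2716 = 2^2 · 679, so s = 2 and d = 679.
x_0 = 1090^679 mod 2717 = 1926.
x_1 = 1926^2 mod 2717 = 771.

1926, 771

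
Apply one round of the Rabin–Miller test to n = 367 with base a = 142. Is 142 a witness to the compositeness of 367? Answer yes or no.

no

n − 1 = 366 = 2^1 · 183, so s = 1 and d = 183.
x_0 = 142^183 mod 367 = 366.
x_0 = 366 ≡ −1, so 142 is not a witness.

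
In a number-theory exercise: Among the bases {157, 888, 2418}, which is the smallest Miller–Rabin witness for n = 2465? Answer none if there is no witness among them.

n − 1 = 2464 = 2^5 · 77, so s = 5 and d = 77.
Base 157: x_0 = 157^77 mod 2465 = 157. x_0 is neither 1 nor 2464, so continue squaring. x_1 = 157^2 mod 2465 = 2464. x_1 ≡ −1, so 157 is not a witness.
Base 888: x_0 = 888^77 mod 2465 = 1143. x_0 is neither 1 nor 2464, so continue squaring. x_1 = 1143^2 mod 2465 = 2464. x_1 ≡ −1, so 888 is not a witness.
Base 2418: x_0 = 2418^77 mod 2465 = 2163. x_0 is neither 1 nor 2464, so continue squaring. x_1 = 2163^2 mod 2465 = 2464. x_1 ≡ −1, so 2418 is not a witness.
No listed base is a witness for 2465.

none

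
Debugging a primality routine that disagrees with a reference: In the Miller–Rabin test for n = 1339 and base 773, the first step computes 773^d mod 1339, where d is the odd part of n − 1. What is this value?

n − 1 = 1338 = 2^1 · 669, so s = 1 and d = 669.
773^669 mod 1339 = 993.

993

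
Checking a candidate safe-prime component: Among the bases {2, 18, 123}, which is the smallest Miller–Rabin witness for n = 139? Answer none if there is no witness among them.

none

n − 1 = 138 = 2^1 · 69, so s = 1 and d = 69.
Base 2: x_0 = 2^69 mod 139 = 138. x_0 = 138 ≡ −1, so 2 is not a witness.
Base 18: x_0 = 18^69 mod 139 = 138. x_0 = 138 ≡ −1, so 18 is not a witness.
Base 123: x_0 = 123^69 mod 139 = 138. x_0 = 138 ≡ −1, so 123 is not a witness.
No listed base is a witness for 139.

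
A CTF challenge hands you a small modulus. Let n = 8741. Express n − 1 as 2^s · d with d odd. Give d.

2185

Halving: 8740 → 4370 → 2185; 2185 is odd.
So 8740 = 2^2 · 2185.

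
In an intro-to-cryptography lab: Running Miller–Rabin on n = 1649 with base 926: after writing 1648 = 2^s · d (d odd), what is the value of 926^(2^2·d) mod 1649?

n − 1 = 1648 = 2^4 · 103, so s = 4 and d = 103.
x_0 = 926^103 mod 1649 = 100.
x_1 = 100^2 mod 1649 = 106.
x_2 = 106^2 mod 1649 = 1342.

1342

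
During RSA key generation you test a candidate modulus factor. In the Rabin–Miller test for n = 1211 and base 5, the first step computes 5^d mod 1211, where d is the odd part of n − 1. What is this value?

913

n − 1 = 1210 = 2^1 · 605, so s = 1 and d = 605.
5^605 mod 1211 = 913.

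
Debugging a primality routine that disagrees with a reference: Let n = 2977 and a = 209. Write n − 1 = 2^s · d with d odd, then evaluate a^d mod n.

n − 1 = 2976 = 2^5 · 93, so s = 5 and d = 93.
By repeated squaring, 209^93 ≡ 1171 (mod 2977).

1171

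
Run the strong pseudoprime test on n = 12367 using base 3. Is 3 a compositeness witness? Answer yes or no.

n − 1 = 12366 = 2^1 · 6183, so s = 1 and d = 6183.
x_0 = 3^6183 mod 12367 = 2843.
x_0 ∉ {1, 12366} and s = 1, so 3 is a Miller–Rabin witness and 12367 is composite.

yes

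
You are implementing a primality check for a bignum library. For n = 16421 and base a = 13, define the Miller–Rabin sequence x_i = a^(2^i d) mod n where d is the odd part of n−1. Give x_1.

16420

n − 1 = 16420 = 2^2 · 4105, so s = 2 and d = 4105.
Repeated squaring mod 16421: 13^1 ≡ 13, 13^2 ≡ 169, 13^4 ≡ 12140, 13^8 ≡ 1125, 13^16 ≡ 1208, 13^32 ≡ 14216, 13^64 ≡ 1409, 13^128 ≡ 14761, 13^256 ≡ 13293, 13^512 ≡ 13889, 13^1024 ≡ 6834, 13^2048 ≡ 2232, 13^4096 ≡ 6261.
4105 = 4096 + 8 + 1, so 13^4105 ≡ 6261·1125·13 ≡ 3629 (mod 16421).
x_0 = 3629.
x_1 = 3629^2 mod 16421 = 16420.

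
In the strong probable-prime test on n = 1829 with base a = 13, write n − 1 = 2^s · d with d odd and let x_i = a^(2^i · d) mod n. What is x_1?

1259

n − 1 = 1828 = 2^2 · 457, so s = 2 and d = 457.
x_0 = 13^457 mod 1829 = 456.
x_1 = 456^2 mod 1829 = 1259.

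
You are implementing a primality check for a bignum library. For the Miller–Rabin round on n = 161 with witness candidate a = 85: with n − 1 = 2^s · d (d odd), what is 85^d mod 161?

29

n − 1 = 160 = 2^5 · 5, so s = 5 and d = 5.
85^5 mod 161 = 29.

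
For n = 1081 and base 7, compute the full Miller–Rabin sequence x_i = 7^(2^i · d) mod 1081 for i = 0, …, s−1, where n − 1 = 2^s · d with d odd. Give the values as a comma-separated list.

n − 1 = 1080 = 2^3 · 135, so s = 3 and d = 135.
x_0 = 7^135 mod 1081 = 366.
x_1 = 366^2 mod 1081 = 993.
x_2 = 993^2 mod 1081 = 177.

366, 993, 177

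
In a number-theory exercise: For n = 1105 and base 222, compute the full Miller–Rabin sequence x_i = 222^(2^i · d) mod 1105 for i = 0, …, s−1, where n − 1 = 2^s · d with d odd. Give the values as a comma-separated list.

222, 664, 1, 1

n − 1 = 1104 = 2^4 · 69, so s = 4 and d = 69.
x_0 = 222^69 mod 1105 = 222.
x_1 = 222^2 mod 1105 = 664.
x_2 = 664^2 mod 1105 = 1.
x_3 = 1^2 mod 1105 = 1.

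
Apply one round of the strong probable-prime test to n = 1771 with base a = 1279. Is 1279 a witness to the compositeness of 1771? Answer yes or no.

yes

n − 1 = 1770 = 2^1 · 885, so s = 1 and d = 885.
x_0 = 1279^885 mod 1771 = 958.
x_0 ∉ {1, 1770} and s = 1, so 1279 is a Miller–Rabin witness and 1771 is composite.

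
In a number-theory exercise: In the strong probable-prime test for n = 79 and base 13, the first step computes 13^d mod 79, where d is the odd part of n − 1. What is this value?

1

n − 1 = 78 = 2^1 · 39, so s = 1 and d = 39.
Repeated squaring mod 79: 13^1 ≡ 13, 13^2 ≡ 11, 13^4 ≡ 42, 13^8 ≡ 26, 13^16 ≡ 44, 13^32 ≡ 40.
39 = 32 + 4 + 2 + 1, so 13^39 ≡ 40·42·11·13 ≡ 1 (mod 79).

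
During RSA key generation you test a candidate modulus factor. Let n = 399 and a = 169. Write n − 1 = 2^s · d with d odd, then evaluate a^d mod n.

n − 1 = 398 = 2^1 · 199, so s = 1 and d = 199.
169^199 mod 399 = 169.

169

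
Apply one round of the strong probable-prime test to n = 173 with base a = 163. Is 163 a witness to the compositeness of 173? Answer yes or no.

n − 1 = 172 = 2^2 · 43, so s = 2 and d = 43.
x_0 = 163^43 mod 173 = 172.
x_0 = 172 ≡ −1, so 163 is not a witness.

no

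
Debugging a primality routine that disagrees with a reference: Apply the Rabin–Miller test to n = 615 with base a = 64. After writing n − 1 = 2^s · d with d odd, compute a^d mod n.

4

n − 1 = 614 = 2^1 · 307, so s = 1 and d = 307.
64^307 mod 615 = 4.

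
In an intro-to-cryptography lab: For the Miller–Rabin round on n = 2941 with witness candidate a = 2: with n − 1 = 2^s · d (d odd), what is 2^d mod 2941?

n − 1 = 2940 = 2^2 · 735, so s = 2 and d = 735.
By repeated squaring, 2^735 ≡ 2491 (mod 2941).

2491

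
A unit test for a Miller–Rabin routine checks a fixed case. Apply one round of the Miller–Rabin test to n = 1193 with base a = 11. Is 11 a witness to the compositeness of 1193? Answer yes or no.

n − 1 = 1192 = 2^3 · 149, so s = 3 and d = 149.
x_0 = 11^149 mod 1193 = 1192.
x_0 = 1192 ≡ −1, so 11 is not a witness.

no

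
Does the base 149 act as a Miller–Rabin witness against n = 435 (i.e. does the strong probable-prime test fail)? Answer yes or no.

n − 1 = 434 = 2^1 · 217, so s = 1 and d = 217.
x_0 = 149^217 mod 435 = 434.
x_0 = 434 ≡ −1, so 149 is not a witness.

no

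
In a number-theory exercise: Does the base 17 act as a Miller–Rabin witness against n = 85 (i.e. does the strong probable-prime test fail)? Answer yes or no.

n − 1 = 84 = 2^2 · 21, so s = 2 and d = 21.
Repeated squaring mod 85: 17^1 ≡ 17, 17^2 ≡ 34, 17^4 ≡ 51, 17^8 ≡ 51, 17^16 ≡ 51.
21 = 16 + 4 + 1, so 17^21 ≡ 51·51·17 ≡ 17 (mod 85).
x_0 = 17^21 mod 85 = 17.
x_0 is neither 1 nor 84, so continue squaring.
x_1 = 17^2 mod 85 = 34.
Reached i = s−1 = 1 without hitting −1: 17 is a Miller–Rabin witness and 85 is composite.

yes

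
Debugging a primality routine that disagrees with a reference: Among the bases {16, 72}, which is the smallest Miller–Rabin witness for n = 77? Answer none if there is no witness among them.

n − 1 = 76 = 2^2 · 19, so s = 2 and d = 19.
Base 16: x_0 = 16^19 mod 77 = 9. x_0 is neither 1 nor 76, so continue squaring. x_1 = 9^2 mod 77 = 4. Reached i = s−1 = 1 without hitting −1: 16 is a Miller–Rabin witness and 77 is composite.
Base 72: x_0 = 72^19 mod 77 = 2. x_0 is neither 1 nor 76, so continue squaring. x_1 = 2^2 mod 77 = 4. Reached i = s−1 = 1 without hitting −1: 72 is a Miller–Rabin witness and 77 is composite.
The smallest witness among the given bases is 16.

16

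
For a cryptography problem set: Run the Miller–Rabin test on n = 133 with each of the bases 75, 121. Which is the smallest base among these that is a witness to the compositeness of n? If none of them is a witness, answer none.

none

n − 1 = 132 = 2^2 · 33, so s = 2 and d = 33.
Base 75: x_0 = 75^33 mod 133 = 132. x_0 = 132 ≡ −1, so 75 is not a witness.
Base 121: x_0 = 121^33 mod 133 = 1. x_0 = 1, so 121 is not a witness.
No listed base is a witness for 133.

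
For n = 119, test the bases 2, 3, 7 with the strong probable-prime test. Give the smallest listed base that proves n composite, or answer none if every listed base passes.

n − 1 = 118 = 2^1 · 59, so s = 1 and d = 59.
Base 2: x_0 = 2^59 mod 119 = 25. x_0 ∉ {1, 118} and s = 1, so 2 is a Miller–Rabin witness and 119 is composite.
Base 3: x_0 = 3^59 mod 119 = 75. x_0 ∉ {1, 118} and s = 1, so 3 is a Miller–Rabin witness and 119 is composite.
Base 7: x_0 = 7^59 mod 119 = 14. x_0 ∉ {1, 118} and s = 1, so 7 is a Miller–Rabin witness and 119 is composite.
The smallest witness among the given bases is 2.

2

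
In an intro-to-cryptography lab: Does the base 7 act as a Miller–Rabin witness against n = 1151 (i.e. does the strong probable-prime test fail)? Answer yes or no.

no

n − 1 = 1150 = 2^1 · 575, so s = 1 and d = 575.
x_0 = 7^575 mod 1151 = 1.
x_0 = 1, so 7 is not a witness.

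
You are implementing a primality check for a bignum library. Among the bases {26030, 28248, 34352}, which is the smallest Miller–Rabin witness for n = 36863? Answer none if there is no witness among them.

26030

n − 1 = 36862 = 2^1 · 18431, so s = 1 and d = 18431.
Base 26030: x_0 = 26030^18431 mod 36863 = 54. x_0 ∉ {1, 36862} and s = 1, so 26030 is a Miller–Rabin witness and 36863 is composite.
Base 28248: x_0 = 28248^18431 mod 36863 = 7811. x_0 ∉ {1, 36862} and s = 1, so 28248 is a Miller–Rabin witness and 36863 is composite.
Base 34352: x_0 = 34352^18431 mod 36863 = 24993. x_0 ∉ {1, 36862} and s = 1, so 34352 is a Miller–Rabin witness and 36863 is composite.
The smallest witness among the given bases is 26030.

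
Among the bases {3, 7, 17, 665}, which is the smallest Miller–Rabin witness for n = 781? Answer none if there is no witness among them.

n − 1 = 780 = 2^2 · 195, so s = 2 and d = 195.
Base 3: x_0 = 3^195 mod 781 = 529. x_0 is neither 1 nor 780, so continue squaring. x_1 = 529^2 mod 781 = 243. Reached i = s−1 = 1 without hitting −1: 3 is a Miller–Rabin witness and 781 is composite.
Base 7: x_0 = 7^195 mod 781 = 318. x_0 is neither 1 nor 780, so continue squaring. x_1 = 318^2 mod 781 = 375. Reached i = s−1 = 1 without hitting −1: 7 is a Miller–Rabin witness and 781 is composite.
Base 17: x_0 = 17^195 mod 781 = 780. x_0 = 780 ≡ −1, so 17 is not a witness.
Base 665: x_0 = 665^195 mod 781 = 254. x_0 is neither 1 nor 780, so continue squaring. x_1 = 254^2 mod 781 = 474. Reached i = s−1 = 1 without hitting −1: 665 is a Miller–Rabin witness and 781 is composite.
The smallest witness among the given bases is 3.

3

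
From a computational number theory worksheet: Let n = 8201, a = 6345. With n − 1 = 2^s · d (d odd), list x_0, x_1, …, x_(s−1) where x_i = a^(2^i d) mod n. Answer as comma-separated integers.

4776, 3195, 5981

n − 1 = 8200 = 2^3 · 1025, so s = 3 and d = 1025.
x_0 = 6345^1025 mod 8201 = 4776.
x_1 = 4776^2 mod 8201 = 3195.
x_2 = 3195^2 mod 8201 = 5981.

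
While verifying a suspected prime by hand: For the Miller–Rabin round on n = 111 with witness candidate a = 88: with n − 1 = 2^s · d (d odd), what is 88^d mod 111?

97

n − 1 = 110 = 2^1 · 55, so s = 1 and d = 55.
88^55 mod 111 = 97.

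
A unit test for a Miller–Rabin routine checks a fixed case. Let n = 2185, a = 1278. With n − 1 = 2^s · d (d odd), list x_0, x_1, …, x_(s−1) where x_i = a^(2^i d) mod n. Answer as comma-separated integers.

923, 1964, 771

n − 1 = 2184 = 2^3 · 273, so s = 3 and d = 273.
x_0 = 1278^273 mod 2185 = 923.
x_1 = 923^2 mod 2185 = 1964.
x_2 = 1964^2 mod 2185 = 771.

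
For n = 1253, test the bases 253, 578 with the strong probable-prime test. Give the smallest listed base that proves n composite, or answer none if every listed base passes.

253

n − 1 = 1252 = 2^2 · 313, so s = 2 and d = 313.
Base 253: x_0 = 253^313 mod 1253 = 225. x_0 is neither 1 nor 1252, so continue squaring. x_1 = 225^2 mod 1253 = 505. Reached i = s−1 = 1 without hitting −1: 253 is a Miller–Rabin witness and 1253 is composite.
Base 578: x_0 = 578^313 mod 1253 = 1124. x_0 is neither 1 nor 1252, so continue squaring. x_1 = 1124^2 mod 1253 = 352. Reached i = s−1 = 1 without hitting −1: 578 is a Miller–Rabin witness and 1253 is composite.
The smallest witness among the given bases is 253.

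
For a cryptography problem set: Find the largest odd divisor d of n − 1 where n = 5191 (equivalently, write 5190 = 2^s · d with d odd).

Halving: 5190 → 2595; 2595 is odd.
So 5190 = 2^1 · 2595.

2595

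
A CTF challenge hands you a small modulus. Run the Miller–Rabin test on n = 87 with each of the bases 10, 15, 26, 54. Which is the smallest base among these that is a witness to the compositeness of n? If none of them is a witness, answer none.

10

n − 1 = 86 = 2^1 · 43, so s = 1 and d = 43.
Base 10: x_0 = 10^43 mod 87 = 19. x_0 ∉ {1, 86} and s = 1, so 10 is a Miller–Rabin witness and 87 is composite.
Base 15: x_0 = 15^43 mod 87 = 72. x_0 ∉ {1, 86} and s = 1, so 15 is a Miller–Rabin witness and 87 is composite.
Base 26: x_0 = 26^43 mod 87 = 32. x_0 ∉ {1, 86} and s = 1, so 26 is a Miller–Rabin witness and 87 is composite.
Base 54: x_0 = 54^43 mod 87 = 54. x_0 ∉ {1, 86} and s = 1, so 54 is a Miller–Rabin witness and 87 is composite.
The smallest witness among the given bases is 10.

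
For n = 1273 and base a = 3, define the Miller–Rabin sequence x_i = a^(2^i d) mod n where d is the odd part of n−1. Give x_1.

1094

n − 1 = 1272 = 2^3 · 159, so s = 3 and d = 159.
By repeated squaring, 3^159 ≡ 1114 (mod 1273).
x_0 = 1114.
x_1 = 1114^2 mod 1273 = 1094.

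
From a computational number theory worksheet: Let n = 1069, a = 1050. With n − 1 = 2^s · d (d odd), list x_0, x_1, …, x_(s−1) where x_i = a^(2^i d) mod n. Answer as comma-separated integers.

1, 1

n − 1 = 1068 = 2^2 · 267, so s = 2 and d = 267.
x_0 = 1050^267 mod 1069 = 1.
x_1 = 1^2 mod 1069 = 1.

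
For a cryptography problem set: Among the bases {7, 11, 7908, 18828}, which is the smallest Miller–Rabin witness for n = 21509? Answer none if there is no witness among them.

n − 1 = 21508 = 2^2 · 5377, so s = 2 and d = 5377.
Base 7: x_0 = 7^5377 mod 21509 = 5436. x_0 is neither 1 nor 21508, so continue squaring. x_1 = 5436^2 mod 21509 = 18239. Reached i = s−1 = 1 without hitting −1: 7 is a Miller–Rabin witness and 21509 is composite.
Base 11: x_0 = 11^5377 mod 21509 = 5419. x_0 is neither 1 nor 21508, so continue squaring. x_1 = 5419^2 mod 21509 = 5776. Reached i = s−1 = 1 without hitting −1: 11 is a Miller–Rabin witness and 21509 is composite.
Base 7908: x_0 = 7908^5377 mod 21509 = 3440. x_0 is neither 1 nor 21508, so continue squaring. x_1 = 3440^2 mod 21509 = 3650. Reached i = s−1 = 1 without hitting −1: 7908 is a Miller–Rabin witness and 21509 is composite.
Base 18828: x_0 = 18828^5377 mod 21509 = 2814. x_0 is neither 1 nor 21508, so continue squaring. x_1 = 2814^2 mod 21509 = 3284. Reached i = s−1 = 1 without hitting −1: 18828 is a Miller–Rabin witness and 21509 is composite.
The smallest witness among the given bases is 7.

7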